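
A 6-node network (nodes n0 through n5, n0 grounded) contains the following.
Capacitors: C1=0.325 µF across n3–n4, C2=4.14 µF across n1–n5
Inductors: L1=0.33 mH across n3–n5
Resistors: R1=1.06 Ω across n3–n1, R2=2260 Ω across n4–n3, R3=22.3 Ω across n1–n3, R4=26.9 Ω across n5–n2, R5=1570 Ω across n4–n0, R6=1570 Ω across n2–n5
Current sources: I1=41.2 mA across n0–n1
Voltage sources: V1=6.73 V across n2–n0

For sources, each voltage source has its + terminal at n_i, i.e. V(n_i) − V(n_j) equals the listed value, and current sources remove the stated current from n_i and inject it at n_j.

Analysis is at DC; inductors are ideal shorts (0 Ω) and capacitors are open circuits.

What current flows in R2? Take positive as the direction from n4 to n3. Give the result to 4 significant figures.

Apply KCL at each of the 5 non-ground nodes and solve the resulting linear system.
Node n1: branches {C2, R1, R3, I1} → V_1 = 7.808
Node n2: branches {R4, R6, V1} → V_2 = 6.730
Node n3: branches {C1, L1, R1, R2, R3} → V_3 = 7.766
Node n4: branches {C1, R2, R5} → V_4 = 3.183
Node n5: branches {C2, L1, R4, R6} → V_5 = 7.766
Source currents: i(L1)=0.03917, i(V1)=0.03917

-0.002028 A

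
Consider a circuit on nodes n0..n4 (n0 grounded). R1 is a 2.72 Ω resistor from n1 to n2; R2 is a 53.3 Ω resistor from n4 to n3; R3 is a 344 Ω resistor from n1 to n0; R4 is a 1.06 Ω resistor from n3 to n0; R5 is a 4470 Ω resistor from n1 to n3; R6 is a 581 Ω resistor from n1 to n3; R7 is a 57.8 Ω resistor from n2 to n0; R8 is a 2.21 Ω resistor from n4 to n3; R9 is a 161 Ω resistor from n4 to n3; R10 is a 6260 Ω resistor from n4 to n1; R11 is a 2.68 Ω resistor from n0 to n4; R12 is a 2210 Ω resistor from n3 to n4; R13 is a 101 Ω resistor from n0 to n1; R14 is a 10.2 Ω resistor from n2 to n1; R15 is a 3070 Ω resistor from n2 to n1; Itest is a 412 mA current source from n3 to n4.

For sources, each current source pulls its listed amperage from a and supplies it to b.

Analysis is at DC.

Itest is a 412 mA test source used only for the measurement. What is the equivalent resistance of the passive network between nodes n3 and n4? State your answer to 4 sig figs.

R_eq = 1.341 Ω

Element admittances at DC:
  Y(R1) = 0.3676 S between n1,n2
  Y(R2) = 0.01876 S between n4,n3
  Y(R3) = 0.002907 S between n1,n0
  Y(R4) = 0.9434 S between n3,n0
  Y(R5) = 0.0002237 S between n1,n3
  Y(R6) = 0.001721 S between n1,n3
  Y(R7) = 0.01730 S between n2,n0
  Y(R8) = 0.4525 S between n4,n3
  Y(R9) = 0.006211 S between n4,n3
  Y(R10) = 0.0001597 S between n4,n1
  Y(R11) = 0.3731 S between n0,n4
  Y(R12) = 0.0004525 S between n3,n4
  Y(R13) = 0.009901 S between n0,n1
  Y(R14) = 0.09804 S between n2,n1
  Y(R15) = 0.0003257 S between n2,n1
  Itest: injects 0.412 A into n4 (from n3)
Assemble and solve the 4×4 MNA system:
  V(n1)=-0.007628  V(n2)=-0.007355  V(n3)=-0.1565  V(n4)=0.3962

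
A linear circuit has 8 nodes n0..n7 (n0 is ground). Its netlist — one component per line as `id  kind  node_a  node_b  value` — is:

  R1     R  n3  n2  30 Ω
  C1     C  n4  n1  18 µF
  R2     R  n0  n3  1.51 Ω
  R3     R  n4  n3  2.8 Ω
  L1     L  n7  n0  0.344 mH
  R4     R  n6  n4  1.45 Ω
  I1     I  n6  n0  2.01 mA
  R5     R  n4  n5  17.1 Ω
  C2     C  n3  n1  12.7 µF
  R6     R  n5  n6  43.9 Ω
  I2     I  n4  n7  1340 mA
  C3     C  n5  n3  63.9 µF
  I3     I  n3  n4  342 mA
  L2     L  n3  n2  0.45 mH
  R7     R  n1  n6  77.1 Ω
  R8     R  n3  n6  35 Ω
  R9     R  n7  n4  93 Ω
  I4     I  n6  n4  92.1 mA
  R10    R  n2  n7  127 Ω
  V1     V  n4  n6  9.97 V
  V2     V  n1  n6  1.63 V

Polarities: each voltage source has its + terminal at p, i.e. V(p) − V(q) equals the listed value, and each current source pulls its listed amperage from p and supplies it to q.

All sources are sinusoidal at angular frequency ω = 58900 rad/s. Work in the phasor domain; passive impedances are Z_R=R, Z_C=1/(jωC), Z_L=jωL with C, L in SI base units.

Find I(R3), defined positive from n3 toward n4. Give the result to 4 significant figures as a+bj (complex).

MNA unknowns: 7 node voltages V₁..V_7 plus 2 source currents (V1, V2)
R1: Y=0.03333+0.000j on G[3,2]
C1: Y=0.000+1.060j on G[4,1]
R2: Y=0.6623+0.000j on G[0,3]
R3: Y=0.3571+0.000j on G[4,3]
L1: Y=0.000-0.04935j on G[7,0]
R4: Y=0.6897+0.000j on G[6,4]
I1: z[6]−=0.00201, z[0]+=0.00201
R5: Y=0.05848+0.000j on G[4,5]
C2: Y=0.000+0.7480j on G[3,1]
R6: Y=0.02278+0.000j on G[5,6]
I2: z[4]−=1.34, z[7]+=1.34
C3: Y=0.000+3.764j on G[5,3]
I3: z[3]−=0.342, z[4]+=0.342
L2: Y=0.000-0.03773j on G[3,2]
R7: Y=0.01297+0.000j on G[1,6]
R8: Y=0.02857+0.000j on G[3,6]
R9: Y=0.01075+0.000j on G[7,4]
I4: z[6]−=0.0921, z[4]+=0.0921
R10: Y=0.007874+0.000j on G[2,7]
V1: row V4−V6=9.97, i_V1 at 4,6
V2: row V1−V6=1.63, i_V2 at 1,6
solve → V1=-4.246+4.864j, V2=-3.152+3.972j, V3=-1.841+0.5675j, V4=4.094+4.864j, V5=-1.747+0.5018j, V6=-5.876+4.864j, V7=7.615+24.67j
aux → i_V1=-10.21-10.42j, i_V2=3.193+10.64j

-2.120-1.535j A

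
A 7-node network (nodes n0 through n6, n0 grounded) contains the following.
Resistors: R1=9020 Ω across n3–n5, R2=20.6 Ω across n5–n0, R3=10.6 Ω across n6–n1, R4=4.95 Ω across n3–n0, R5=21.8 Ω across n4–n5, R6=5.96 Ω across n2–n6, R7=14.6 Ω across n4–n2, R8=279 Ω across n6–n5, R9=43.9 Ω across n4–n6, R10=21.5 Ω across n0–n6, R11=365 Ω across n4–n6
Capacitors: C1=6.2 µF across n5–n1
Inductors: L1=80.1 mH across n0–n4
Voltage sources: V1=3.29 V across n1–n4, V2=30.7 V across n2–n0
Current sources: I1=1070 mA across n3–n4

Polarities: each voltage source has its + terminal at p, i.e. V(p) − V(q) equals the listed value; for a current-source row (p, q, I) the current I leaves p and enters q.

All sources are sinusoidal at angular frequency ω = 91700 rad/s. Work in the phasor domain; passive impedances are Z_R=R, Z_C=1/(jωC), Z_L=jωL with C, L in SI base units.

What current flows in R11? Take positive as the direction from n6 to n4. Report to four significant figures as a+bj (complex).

0.002501+0.001204j A

Apply KCL at each of the 6 non-ground nodes and solve the resulting linear system.
Node n1: branches {C1, R3, V1} → V_1 = 27.39-0.6499j
Node n2: branches {R6, R7, V2} → V_2 = 30.70+0.000j
Node n3: branches {R1, R4, I1} → V_3 = -5.279+0.001047j
Node n4: branches {R5, L1, R7, R9, R11, V1, I1} → V_4 = 24.10-0.6499j
Node n5: branches {R1, R2, C1, R5, R8} → V_5 = 27.00+1.909j
Node n6: branches {R3, R6, R8, R9, R10, R11} → V_6 = 25.01-0.2104j
Source currents: i(V1)=-1.679-0.1764j, i(V2)=-1.407-0.07981j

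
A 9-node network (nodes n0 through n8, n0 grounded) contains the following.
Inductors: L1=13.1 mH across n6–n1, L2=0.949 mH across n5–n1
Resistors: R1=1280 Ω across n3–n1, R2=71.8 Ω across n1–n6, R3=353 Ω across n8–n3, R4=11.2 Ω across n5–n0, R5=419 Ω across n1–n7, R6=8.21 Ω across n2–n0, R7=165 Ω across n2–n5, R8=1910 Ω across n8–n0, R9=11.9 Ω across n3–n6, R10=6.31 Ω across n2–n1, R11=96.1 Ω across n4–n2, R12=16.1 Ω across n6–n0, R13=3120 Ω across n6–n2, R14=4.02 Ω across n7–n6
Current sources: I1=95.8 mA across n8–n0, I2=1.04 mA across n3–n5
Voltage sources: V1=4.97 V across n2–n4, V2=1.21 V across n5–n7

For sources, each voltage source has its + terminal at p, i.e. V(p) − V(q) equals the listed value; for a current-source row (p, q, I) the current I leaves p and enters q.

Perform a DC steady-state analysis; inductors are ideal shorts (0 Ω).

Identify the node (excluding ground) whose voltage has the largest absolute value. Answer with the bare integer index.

MNA unknowns: 8 node voltages V₁..V_8 plus 4 source currents (L1, L2, V1, V2)
L1: row V6−V1=0, i_L1 at 6,1
R1: Y=0.0007813 on G[3,1]
R2: Y=0.01393 on G[1,6]
R3: Y=0.002833 on G[8,3]
L2: row V5−V1=0, i_L2 at 5,1
R4: Y=0.08929 on G[5,0]
R5: Y=0.002387 on G[1,7]
R6: Y=0.1218 on G[2,0]
R7: Y=0.006061 on G[2,5]
R8: Y=0.0005236 on G[8,0]
R9: Y=0.08403 on G[3,6]
R10: Y=0.1585 on G[2,1]
R11: Y=0.01041 on G[4,2]
R12: Y=0.06211 on G[6,0]
R13: Y=0.0003205 on G[6,2]
I1: z[8]−=0.0958, z[0]+=0.0958
I2: z[3]−=0.00104, z[5]+=0.00104
R14: Y=0.2488 on G[7,6]
V1: row V2−V4=4.97, i_V1 at 2,4
V2: row V5−V7=1.21, i_V2 at 5,7
solve → V1=-0.3625, V2=-0.2085, V3=-1.321, V4=-5.178, V5=-0.3625, V6=-0.3625, V7=-1.572, V8=-29.66
aux → i_L1=-0.3590, i_L2=0.3382, i_V1=-0.05172, i_V2=-0.3039

8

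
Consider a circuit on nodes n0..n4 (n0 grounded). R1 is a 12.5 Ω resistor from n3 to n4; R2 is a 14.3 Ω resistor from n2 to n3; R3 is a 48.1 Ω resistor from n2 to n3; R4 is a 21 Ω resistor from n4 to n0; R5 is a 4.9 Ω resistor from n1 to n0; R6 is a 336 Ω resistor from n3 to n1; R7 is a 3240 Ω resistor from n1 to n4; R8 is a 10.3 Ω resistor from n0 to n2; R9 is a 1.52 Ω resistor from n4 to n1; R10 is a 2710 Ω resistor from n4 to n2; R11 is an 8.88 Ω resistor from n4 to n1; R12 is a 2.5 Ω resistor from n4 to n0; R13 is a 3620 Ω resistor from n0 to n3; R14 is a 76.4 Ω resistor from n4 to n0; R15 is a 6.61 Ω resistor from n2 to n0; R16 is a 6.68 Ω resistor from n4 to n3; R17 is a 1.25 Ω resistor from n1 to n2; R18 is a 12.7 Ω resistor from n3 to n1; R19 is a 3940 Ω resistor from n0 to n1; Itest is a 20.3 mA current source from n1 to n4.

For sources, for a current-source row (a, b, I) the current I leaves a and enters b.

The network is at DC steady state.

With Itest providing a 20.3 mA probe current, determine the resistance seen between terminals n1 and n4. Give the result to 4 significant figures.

R_eq = 0.9363 Ω

Element admittances at DC:
  Y(R1) = 0.08000 S between n3,n4
  Y(R2) = 0.06993 S between n2,n3
  Y(R3) = 0.02079 S between n2,n3
  Y(R4) = 0.04762 S between n4,n0
  Y(R5) = 0.2041 S between n1,n0
  Y(R6) = 0.002976 S between n3,n1
  Y(R7) = 0.0003086 S between n1,n4
  Y(R8) = 0.09709 S between n0,n2
  Y(R9) = 0.6579 S between n4,n1
  Y(R10) = 0.0003690 S between n4,n2
  Y(R11) = 0.1126 S between n4,n1
  Y(R12) = 0.4000 S between n4,n0
  Y(R13) = 0.0002762 S between n0,n3
  Y(R14) = 0.01309 S between n4,n0
  Y(R15) = 0.1513 S between n2,n0
  Y(R16) = 0.1497 S between n4,n3
  Y(R17) = 0.8000 S between n1,n2
  Y(R18) = 0.07874 S between n3,n1
  Y(R19) = 0.0002538 S between n0,n1
  Itest: injects 0.0203 A into n4 (from n1)
Assemble and solve the 4×4 MNA system:
  V(n1)=-0.01046  V(n2)=-0.007251  V(n3)=0.001120  V(n4)=0.008547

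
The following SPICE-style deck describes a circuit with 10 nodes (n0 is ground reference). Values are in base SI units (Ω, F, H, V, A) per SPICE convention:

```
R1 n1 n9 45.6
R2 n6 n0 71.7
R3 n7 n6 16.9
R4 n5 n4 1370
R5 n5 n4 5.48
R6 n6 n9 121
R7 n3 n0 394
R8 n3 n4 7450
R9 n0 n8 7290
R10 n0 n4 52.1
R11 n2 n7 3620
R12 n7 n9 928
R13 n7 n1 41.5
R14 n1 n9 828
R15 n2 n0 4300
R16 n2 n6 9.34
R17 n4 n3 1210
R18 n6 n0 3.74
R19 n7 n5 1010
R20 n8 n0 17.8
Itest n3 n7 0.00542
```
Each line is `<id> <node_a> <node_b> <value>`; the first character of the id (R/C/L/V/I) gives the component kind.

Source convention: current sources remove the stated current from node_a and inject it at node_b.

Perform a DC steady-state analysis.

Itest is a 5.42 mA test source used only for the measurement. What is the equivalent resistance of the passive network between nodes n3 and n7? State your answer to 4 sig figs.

MNA unknowns: 9 node voltages V₁..V_9
R1: Y=0.02193 on G[1,9]
R2: Y=0.01395 on G[6,0]
R3: Y=0.05917 on G[7,6]
R4: Y=0.0007299 on G[5,4]
R5: Y=0.1825 on G[5,4]
R6: Y=0.008264 on G[6,9]
R7: Y=0.002538 on G[3,0]
R8: Y=0.0001342 on G[3,4]
R9: Y=0.0001372 on G[0,8]
R10: Y=0.01919 on G[0,4]
R11: Y=0.0002762 on G[2,7]
R12: Y=0.001078 on G[7,9]
R13: Y=0.02410 on G[7,1]
R14: Y=0.001208 on G[1,9]
R15: Y=0.0002326 on G[2,0]
R16: Y=0.1071 on G[2,6]
R17: Y=0.0008264 on G[4,3]
R18: Y=0.2674 on G[6,0]
R19: Y=0.0009901 on G[7,5]
R20: Y=0.05618 on G[8,0]
Itest: z[3]−=0.00542, z[7]+=0.00542
solve → V1=0.08457, V2=0.01884, V3=-1.567, V4=-0.06656, V5=-0.06567, V6=0.01867, V7=0.1002, V8=0.000, V9=0.06832

R_eq = 307.7 Ω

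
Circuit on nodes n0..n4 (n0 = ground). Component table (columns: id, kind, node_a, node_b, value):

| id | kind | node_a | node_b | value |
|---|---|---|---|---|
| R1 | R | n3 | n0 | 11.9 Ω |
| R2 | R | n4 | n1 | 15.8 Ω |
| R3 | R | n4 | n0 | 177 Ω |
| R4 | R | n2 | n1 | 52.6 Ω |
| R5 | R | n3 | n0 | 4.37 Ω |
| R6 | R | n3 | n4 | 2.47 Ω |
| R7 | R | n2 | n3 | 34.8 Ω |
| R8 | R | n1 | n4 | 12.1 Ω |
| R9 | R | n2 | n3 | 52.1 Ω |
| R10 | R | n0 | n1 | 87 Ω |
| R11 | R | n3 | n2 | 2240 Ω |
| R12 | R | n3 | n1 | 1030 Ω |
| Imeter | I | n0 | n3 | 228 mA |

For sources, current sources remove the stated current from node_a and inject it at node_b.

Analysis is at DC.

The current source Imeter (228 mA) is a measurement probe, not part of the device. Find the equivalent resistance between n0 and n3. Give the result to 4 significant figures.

MNA unknowns: 4 node voltages V₁..V_4
R1: Y=0.08403 on G[3,0]
R2: Y=0.06329 on G[4,1]
R3: Y=0.005650 on G[4,0]
R4: Y=0.01901 on G[2,1]
R5: Y=0.2288 on G[3,0]
R6: Y=0.4049 on G[3,4]
R7: Y=0.02874 on G[2,3]
R8: Y=0.08264 on G[1,4]
R9: Y=0.01919 on G[2,3]
R10: Y=0.01149 on G[0,1]
R11: Y=0.0004464 on G[3,2]
R12: Y=0.0009709 on G[3,1]
Imeter: z[0]−=0.228, z[3]+=0.228
solve → V1=0.6264, V2=0.6747, V3=0.6937, V4=0.6690

R_eq = 3.042 Ω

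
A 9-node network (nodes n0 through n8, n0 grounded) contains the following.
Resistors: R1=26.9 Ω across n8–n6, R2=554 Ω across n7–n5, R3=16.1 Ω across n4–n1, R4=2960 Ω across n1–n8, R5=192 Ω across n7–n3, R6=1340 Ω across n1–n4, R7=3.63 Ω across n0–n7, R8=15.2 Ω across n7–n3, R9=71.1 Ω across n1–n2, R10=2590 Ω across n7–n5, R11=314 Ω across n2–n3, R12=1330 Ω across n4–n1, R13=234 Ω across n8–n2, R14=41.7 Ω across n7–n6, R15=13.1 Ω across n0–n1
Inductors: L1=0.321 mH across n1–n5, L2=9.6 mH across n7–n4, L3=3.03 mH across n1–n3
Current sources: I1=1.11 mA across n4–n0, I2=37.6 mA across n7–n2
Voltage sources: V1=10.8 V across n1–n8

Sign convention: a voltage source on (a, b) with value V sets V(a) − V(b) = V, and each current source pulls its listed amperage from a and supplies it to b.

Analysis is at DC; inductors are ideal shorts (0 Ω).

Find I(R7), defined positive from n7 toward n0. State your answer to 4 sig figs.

-0.05615 A

MNA unknowns: 8 node voltages V₁..V_8 plus 4 source currents (L1, L2, L3, V1)
R1: Y=0.03717 on G[8,6]
R2: Y=0.001805 on G[7,5]
R3: Y=0.06211 on G[4,1]
R4: Y=0.0003378 on G[1,8]
R5: Y=0.005208 on G[7,3]
R6: Y=0.0007463 on G[1,4]
L1: row V1−V5=0, i_L1 at 1,5
R7: Y=0.2755 on G[0,7]
R8: Y=0.06579 on G[7,3]
R9: Y=0.01406 on G[1,2]
R10: Y=0.0003861 on G[7,5]
R11: Y=0.003185 on G[2,3]
I1: z[4]−=0.00111, z[0]+=0.00111
R12: Y=0.0007519 on G[4,1]
R13: Y=0.004274 on G[8,2]
R14: Y=0.02398 on G[7,6]
L2: row V7−V4=0, i_L2 at 7,4
I2: z[7]−=0.0376, z[2]+=0.0376
L3: row V1−V3=0, i_L3 at 1,3
R15: Y=0.07634 on G[0,1]
V1: row V1−V8=10.8, i_V1 at 1,8
solve → V1=0.7210, V2=0.3236, V3=0.7210, V4=-0.2038, V5=0.7210, V6=-6.207, V7=-0.2038, V8=-10.08
aux → i_L1=0.002026, i_L2=-0.05772, i_L3=0.06693, i_V1=-0.1921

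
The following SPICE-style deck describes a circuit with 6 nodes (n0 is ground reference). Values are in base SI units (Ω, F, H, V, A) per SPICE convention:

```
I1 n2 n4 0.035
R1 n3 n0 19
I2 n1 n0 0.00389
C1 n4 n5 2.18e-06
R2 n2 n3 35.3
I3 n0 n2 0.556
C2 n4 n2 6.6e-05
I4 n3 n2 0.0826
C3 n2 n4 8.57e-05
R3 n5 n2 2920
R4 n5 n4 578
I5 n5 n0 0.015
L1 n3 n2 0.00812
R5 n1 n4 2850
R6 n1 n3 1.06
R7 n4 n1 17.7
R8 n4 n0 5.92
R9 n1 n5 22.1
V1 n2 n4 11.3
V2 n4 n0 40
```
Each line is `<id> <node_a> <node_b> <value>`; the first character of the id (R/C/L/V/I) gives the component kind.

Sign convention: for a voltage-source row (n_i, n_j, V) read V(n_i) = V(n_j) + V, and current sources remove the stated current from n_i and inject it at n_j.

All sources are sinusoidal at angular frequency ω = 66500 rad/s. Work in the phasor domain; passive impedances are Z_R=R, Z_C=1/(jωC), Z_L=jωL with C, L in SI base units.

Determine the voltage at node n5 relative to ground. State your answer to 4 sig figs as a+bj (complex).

MNA unknowns: 5 node voltages V₁..V_5 plus 2 source currents (V1, V2)
I1: z[2]−=0.035, z[4]+=0.035
R1: Y=0.05263+0.000j on G[3,0]
I2: z[1]−=0.00389, z[0]+=0.00389
C1: Y=0.000+0.1450j on G[4,5]
R2: Y=0.02833+0.000j on G[2,3]
I3: z[0]−=0.556, z[2]+=0.556
C2: Y=0.000+4.389j on G[4,2]
I4: z[3]−=0.0826, z[2]+=0.0826
C3: Y=0.000+5.699j on G[2,4]
R3: Y=0.0003425+0.000j on G[5,2]
R4: Y=0.001730+0.000j on G[5,4]
I5: z[5]−=0.015, z[0]+=0.015
L1: Y=0.000-0.001852j on G[3,2]
R5: Y=0.0003509+0.000j on G[1,4]
R6: Y=0.9434+0.000j on G[1,3]
R7: Y=0.05650+0.000j on G[4,1]
R8: Y=0.1689+0.000j on G[4,0]
R9: Y=0.04525+0.000j on G[1,5]
V1: row V2−V4=11.3, i_V1 at 2,4
V2: row V4−V0=40, i_V2 at 4,0
solve → V1=30.03+0.5351j, V2=51.30+0.000j, V3=29.00+0.4525j, V4=40.00+0.000j, V5=39.21+2.930j
aux → i_V1=-0.03149-113.9j, i_V2=-7.746-0.02381j

39.21+2.930j V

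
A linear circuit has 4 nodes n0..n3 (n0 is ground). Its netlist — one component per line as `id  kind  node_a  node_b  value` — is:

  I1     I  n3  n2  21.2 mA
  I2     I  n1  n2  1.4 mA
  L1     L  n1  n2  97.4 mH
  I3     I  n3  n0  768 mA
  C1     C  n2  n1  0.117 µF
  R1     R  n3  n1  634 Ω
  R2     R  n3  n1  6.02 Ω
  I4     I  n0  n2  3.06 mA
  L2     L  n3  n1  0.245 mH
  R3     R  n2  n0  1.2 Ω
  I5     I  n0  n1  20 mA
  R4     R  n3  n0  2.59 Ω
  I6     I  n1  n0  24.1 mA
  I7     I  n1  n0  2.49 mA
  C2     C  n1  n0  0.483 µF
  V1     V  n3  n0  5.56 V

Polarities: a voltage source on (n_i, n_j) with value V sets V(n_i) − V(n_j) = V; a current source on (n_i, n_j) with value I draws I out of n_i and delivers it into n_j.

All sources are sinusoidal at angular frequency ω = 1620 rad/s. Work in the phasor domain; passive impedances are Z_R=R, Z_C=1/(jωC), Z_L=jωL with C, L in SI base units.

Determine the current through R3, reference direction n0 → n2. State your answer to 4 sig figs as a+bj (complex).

Element admittances at ω=1620 rad/s:
  I1: injects 0.0212 A into n2 (from n3)
  I2: injects 0.0014 A into n2 (from n1)
  Y(L1) = 0.000-0.006338j S between n1,n2
  I3: injects 0.768 A into n0 (from n3)
  Y(C1) = 0.000+0.0001895j S between n2,n1
  Y(R1) = 0.001577+0.000j S between n3,n1
  Y(R2) = 0.1661+0.000j S between n3,n1
  I4: injects 0.00306 A into n2 (from n0)
  Y(L2) = 0.000-2.520j S between n3,n1
  Y(R3) = 0.8333+0.000j S between n2,n0
  I5: injects 0.02 A into n1 (from n0)
  Y(R4) = 0.3861+0.000j S between n3,n0
  I6: injects 0.0241 A into n0 (from n1)
  I7: injects 0.00249 A into n0 (from n1)
  Y(C2) = 0.000+0.0007825j S between n1,n0
  V1: constraint V(n3)−V(n0) = 5.56
Assemble and solve the 4×4 MNA system:
  V(n1)=5.548-0.002473j  V(n2)=0.03107-0.04070j  V(n3)=5.560+0.000j
  i(V1)=-2.944+0.02958j

-0.02590+0.03392j A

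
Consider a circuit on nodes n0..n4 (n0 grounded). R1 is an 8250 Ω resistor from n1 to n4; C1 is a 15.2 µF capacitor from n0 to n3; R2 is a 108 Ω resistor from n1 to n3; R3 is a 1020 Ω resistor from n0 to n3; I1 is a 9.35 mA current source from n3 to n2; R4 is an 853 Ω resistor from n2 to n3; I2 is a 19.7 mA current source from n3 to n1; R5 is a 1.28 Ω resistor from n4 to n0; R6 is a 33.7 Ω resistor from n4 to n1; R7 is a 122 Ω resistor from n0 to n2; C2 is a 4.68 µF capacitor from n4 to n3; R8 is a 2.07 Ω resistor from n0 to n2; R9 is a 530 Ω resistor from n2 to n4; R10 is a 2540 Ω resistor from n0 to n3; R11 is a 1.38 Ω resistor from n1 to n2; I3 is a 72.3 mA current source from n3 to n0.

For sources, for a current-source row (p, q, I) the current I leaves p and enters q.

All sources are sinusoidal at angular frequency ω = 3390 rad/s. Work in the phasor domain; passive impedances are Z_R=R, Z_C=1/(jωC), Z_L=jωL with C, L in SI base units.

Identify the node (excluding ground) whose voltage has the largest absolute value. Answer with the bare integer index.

3

Element admittances at ω=3390 rad/s:
  Y(R1) = 0.0001212+0.000j S between n1,n4
  Y(C1) = 0.000+0.05153j S between n0,n3
  Y(R2) = 0.009259+0.000j S between n1,n3
  Y(R3) = 0.0009804+0.000j S between n0,n3
  I1: injects 0.00935 A into n2 (from n3)
  Y(R4) = 0.001172+0.000j S between n2,n3
  I2: injects 0.0197 A into n1 (from n3)
  Y(R5) = 0.7812+0.000j S between n4,n0
  Y(R6) = 0.02967+0.000j S between n4,n1
  Y(R7) = 0.008197+0.000j S between n0,n2
  Y(C2) = 0.000+0.01587j S between n4,n3
  Y(R8) = 0.4831+0.000j S between n0,n2
  Y(R9) = 0.001887+0.000j S between n2,n4
  Y(R10) = 0.0003937+0.000j S between n0,n3
  Y(R11) = 0.7246+0.000j S between n1,n2
  I3: injects 0.0723 A into n0 (from n3)
Assemble and solve the 4×4 MNA system:
  V(n1)=0.06589+0.04307j  V(n2)=0.04656+0.02699j  V(n3)=-0.2535+1.449j  V(n4)=-0.02581-0.002803j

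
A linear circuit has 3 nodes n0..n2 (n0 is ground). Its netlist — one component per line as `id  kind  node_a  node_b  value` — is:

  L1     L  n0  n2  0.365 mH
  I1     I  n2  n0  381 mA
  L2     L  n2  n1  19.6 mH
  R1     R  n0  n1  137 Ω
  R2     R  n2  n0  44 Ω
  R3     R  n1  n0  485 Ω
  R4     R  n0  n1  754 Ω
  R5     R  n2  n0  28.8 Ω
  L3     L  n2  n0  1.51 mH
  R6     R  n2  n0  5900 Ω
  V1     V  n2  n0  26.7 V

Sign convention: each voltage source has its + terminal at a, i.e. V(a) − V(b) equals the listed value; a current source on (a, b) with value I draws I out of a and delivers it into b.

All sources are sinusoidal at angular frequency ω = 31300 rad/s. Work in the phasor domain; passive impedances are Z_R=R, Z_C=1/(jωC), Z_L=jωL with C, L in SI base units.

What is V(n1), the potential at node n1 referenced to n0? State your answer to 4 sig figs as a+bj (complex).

MNA unknowns: 2 node voltages V₁..V_2 plus 1 source current (V1)
L1: Y=0.000-0.08753j on G[0,2]
I1: z[2]−=0.381, z[0]+=0.381
L2: Y=0.000-0.001630j on G[2,1]
R1: Y=0.007299+0.000j on G[0,1]
R2: Y=0.02273+0.000j on G[2,0]
R3: Y=0.002062+0.000j on G[1,0]
R4: Y=0.001326+0.000j on G[0,1]
R5: Y=0.03472+0.000j on G[2,0]
L3: Y=0.000-0.02116j on G[2,0]
R6: Y=0.0001695+0.000j on G[2,0]
V1: row V2−V0=26.7, i_V1 at 2,0
solve → V1=0.6070-3.980j, V2=26.70+0.000j
aux → i_V1=-1.926+2.945j

0.6070-3.980j V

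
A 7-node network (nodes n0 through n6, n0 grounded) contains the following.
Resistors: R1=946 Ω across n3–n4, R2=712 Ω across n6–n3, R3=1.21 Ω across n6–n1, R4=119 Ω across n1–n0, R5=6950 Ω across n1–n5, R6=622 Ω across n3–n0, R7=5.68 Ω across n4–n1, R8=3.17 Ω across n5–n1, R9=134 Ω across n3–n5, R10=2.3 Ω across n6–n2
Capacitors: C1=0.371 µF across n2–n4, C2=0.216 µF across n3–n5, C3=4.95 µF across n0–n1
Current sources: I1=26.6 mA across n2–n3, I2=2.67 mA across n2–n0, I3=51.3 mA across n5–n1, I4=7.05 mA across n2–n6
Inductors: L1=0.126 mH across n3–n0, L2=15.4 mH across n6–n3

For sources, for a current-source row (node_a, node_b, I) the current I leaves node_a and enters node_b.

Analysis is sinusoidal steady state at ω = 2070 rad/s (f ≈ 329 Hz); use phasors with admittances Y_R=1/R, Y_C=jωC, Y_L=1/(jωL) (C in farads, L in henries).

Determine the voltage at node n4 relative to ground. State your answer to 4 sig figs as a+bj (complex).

-0.6535-0.7437j V

Apply KCL at each of the 6 non-ground nodes and solve the resulting linear system.
Node n1: branches {R3, R4, C3, R5, I3, R7, R8} → V_1 = -0.6575-0.7477j
Node n2: branches {C1, I1, I2, R10, I4} → V_2 = -0.7462-0.7712j
Node n3: branches {R1, R2, I1, L1, C2, L2, R6, R9} → V_3 = -0.003397-0.001252j
Node n4: branches {R1, C1, R7} → V_4 = -0.6535-0.7437j
Node n5: branches {C2, R5, I3, R8, R9} → V_5 = -0.8022-0.7294j
Node n6: branches {R2, R3, L2, R10, I4} → V_6 = -0.6626-0.7714j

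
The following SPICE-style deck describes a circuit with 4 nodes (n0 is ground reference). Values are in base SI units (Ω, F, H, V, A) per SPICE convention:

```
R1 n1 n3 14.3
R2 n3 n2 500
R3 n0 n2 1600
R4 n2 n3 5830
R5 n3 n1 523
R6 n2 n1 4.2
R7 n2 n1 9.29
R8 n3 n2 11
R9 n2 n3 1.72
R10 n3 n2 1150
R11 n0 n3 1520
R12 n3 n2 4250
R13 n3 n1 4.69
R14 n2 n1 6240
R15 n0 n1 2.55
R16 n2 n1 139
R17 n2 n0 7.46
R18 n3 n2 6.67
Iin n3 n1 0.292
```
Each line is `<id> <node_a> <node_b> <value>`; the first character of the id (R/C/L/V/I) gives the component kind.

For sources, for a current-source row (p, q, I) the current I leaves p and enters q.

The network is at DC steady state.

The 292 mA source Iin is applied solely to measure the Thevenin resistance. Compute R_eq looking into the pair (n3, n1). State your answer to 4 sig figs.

Element admittances at DC:
  Y(R1) = 0.06993 S between n1,n3
  Y(R2) = 0.002000 S between n3,n2
  Y(R3) = 0.0006250 S between n0,n2
  Y(R4) = 0.0001715 S between n2,n3
  Y(R5) = 0.001912 S between n3,n1
  Y(R6) = 0.2381 S between n2,n1
  Y(R7) = 0.1076 S between n2,n1
  Y(R8) = 0.09091 S between n3,n2
  Y(R9) = 0.5814 S between n2,n3
  Y(R10) = 0.0008696 S between n3,n2
  Y(R11) = 0.0006579 S between n0,n3
  Y(R12) = 0.0002353 S between n3,n2
  Y(R13) = 0.2132 S between n3,n1
  Y(R14) = 0.0001603 S between n2,n1
  Y(R15) = 0.3922 S between n0,n1
  Y(R16) = 0.007194 S between n2,n1
  Y(R17) = 0.1340 S between n2,n0
  Y(R18) = 0.1499 S between n3,n2
  Iin: injects 0.292 A into n1 (from n3)
Assemble and solve the 3×3 MNA system:
  V(n1)=0.08388  V(n2)=-0.2422  V(n3)=-0.4212

R_eq = 1.730 Ω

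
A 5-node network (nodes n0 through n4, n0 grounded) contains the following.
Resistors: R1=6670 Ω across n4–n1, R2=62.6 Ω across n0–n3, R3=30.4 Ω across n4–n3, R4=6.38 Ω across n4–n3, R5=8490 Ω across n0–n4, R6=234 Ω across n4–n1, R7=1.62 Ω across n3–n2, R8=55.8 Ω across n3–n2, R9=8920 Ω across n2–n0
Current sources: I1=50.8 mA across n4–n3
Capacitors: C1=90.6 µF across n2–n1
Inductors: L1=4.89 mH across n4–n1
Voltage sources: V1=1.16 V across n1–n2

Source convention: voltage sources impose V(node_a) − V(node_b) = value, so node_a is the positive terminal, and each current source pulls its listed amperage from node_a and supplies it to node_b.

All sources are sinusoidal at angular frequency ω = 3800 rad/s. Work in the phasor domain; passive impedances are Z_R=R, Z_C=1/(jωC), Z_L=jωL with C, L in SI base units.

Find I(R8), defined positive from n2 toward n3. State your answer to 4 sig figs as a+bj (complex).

-0.0008201+0.001810j A

Element admittances at ω=3800 rad/s:
  Y(R1) = 0.0001499+0.000j S between n4,n1
  I1: injects 0.0508 A into n3 (from n4)
  Y(R2) = 0.01597+0.000j S between n0,n3
  Y(C1) = 0.000+0.3443j S between n2,n1
  Y(L1) = 0.000-0.05382j S between n4,n1
  Y(R3) = 0.03289+0.000j S between n4,n3
  Y(R4) = 0.1567+0.000j S between n4,n3
  Y(R5) = 0.0001178+0.000j S between n0,n4
  Y(R6) = 0.004274+0.000j S between n4,n1
  Y(R7) = 0.6173+0.000j S between n3,n2
  Y(R8) = 0.01792+0.000j S between n3,n2
  Y(R9) = 0.0001121+0.000j S between n2,n0
  V1: constraint V(n1)−V(n2) = 1.16
Assemble and solve the 5×5 MNA system:
  V(n1)=1.115+0.1028j  V(n2)=-0.04461+0.1028j  V(n3)=0.001149+0.001760j  V(n4)=-0.1133-0.3365j
  i(V1)=-0.02907-0.3352j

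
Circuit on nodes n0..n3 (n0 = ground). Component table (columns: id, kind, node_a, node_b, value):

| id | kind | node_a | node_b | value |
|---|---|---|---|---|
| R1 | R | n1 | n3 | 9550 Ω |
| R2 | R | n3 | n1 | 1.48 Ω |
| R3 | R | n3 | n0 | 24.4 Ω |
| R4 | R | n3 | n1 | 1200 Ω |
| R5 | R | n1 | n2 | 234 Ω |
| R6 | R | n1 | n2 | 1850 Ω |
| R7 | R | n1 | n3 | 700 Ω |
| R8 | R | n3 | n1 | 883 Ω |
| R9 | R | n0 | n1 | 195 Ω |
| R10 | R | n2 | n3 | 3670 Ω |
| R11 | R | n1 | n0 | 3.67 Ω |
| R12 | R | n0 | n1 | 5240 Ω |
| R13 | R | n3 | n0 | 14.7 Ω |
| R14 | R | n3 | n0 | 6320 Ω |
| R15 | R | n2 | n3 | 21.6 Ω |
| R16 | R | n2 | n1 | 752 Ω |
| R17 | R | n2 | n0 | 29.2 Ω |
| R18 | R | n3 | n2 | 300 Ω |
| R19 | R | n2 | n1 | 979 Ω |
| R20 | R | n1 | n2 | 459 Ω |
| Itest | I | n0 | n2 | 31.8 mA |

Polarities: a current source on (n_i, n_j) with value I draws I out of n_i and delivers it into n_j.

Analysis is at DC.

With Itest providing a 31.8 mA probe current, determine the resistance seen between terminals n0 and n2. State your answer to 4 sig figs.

Apply KCL at each of the 3 non-ground nodes and solve the resulting linear system.
Node n1: branches {R1, R2, R4, R5, R6, R7, R8, R9, R11, R12, R16, R19, R20} → V_1 = 0.04499
Node n2: branches {R5, R6, R10, R15, R16, R17, R18, R19, R20, Itest} → V_2 = 0.3760
Node n3: branches {R1, R2, R3, R4, R7, R8, R10, R13, R14, R15, R18} → V_3 = 0.05884

R_eq = 11.83 Ω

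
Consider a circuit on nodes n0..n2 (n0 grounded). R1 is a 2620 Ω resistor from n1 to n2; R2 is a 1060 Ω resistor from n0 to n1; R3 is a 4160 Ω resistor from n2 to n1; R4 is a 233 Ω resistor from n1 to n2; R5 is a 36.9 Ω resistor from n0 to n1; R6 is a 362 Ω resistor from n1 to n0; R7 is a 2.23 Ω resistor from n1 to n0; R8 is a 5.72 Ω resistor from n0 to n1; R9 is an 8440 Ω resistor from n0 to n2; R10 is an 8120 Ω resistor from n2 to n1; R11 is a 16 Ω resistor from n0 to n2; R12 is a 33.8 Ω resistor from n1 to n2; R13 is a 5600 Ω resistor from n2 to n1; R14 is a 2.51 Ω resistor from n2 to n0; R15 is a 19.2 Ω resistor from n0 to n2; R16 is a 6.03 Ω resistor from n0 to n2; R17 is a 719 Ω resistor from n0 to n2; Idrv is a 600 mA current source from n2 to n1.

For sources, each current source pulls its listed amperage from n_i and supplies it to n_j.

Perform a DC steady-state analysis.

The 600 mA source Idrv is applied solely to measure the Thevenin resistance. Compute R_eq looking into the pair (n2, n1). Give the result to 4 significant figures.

Element admittances at DC:
  Y(R1) = 0.0003817 S between n1,n2
  Y(R2) = 0.0009434 S between n0,n1
  Y(R3) = 0.0002404 S between n2,n1
  Y(R4) = 0.004292 S between n1,n2
  Y(R5) = 0.02710 S between n0,n1
  Y(R6) = 0.002762 S between n1,n0
  Y(R7) = 0.4484 S between n1,n0
  Y(R8) = 0.1748 S between n0,n1
  Y(R9) = 0.0001185 S between n0,n2
  Y(R10) = 0.0001232 S between n2,n1
  Y(R11) = 0.06250 S between n0,n2
  Y(R12) = 0.02959 S between n1,n2
  Y(R13) = 0.0001786 S between n2,n1
  Y(R14) = 0.3984 S between n2,n0
  Y(R15) = 0.05208 S between n0,n2
  Y(R16) = 0.1658 S between n0,n2
  Y(R17) = 0.001391 S between n0,n2
  Idrv: injects 0.6 A into n1 (from n2)
Assemble and solve the 2×2 MNA system:
  V(n1)=0.8307  V(n2)=-0.7986

R_eq = 2.715 Ω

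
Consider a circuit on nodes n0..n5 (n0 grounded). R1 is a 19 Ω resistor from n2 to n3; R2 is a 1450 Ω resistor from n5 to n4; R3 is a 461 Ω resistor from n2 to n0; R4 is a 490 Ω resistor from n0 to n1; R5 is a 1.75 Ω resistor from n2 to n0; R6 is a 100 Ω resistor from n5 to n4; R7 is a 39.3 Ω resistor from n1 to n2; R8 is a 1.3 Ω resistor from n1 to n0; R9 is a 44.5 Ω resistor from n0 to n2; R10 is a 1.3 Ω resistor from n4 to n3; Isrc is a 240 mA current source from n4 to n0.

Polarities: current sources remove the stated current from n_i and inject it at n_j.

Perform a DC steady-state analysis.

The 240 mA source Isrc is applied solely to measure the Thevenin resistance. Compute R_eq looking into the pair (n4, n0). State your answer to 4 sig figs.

R_eq = 21.91 Ω

Apply KCL at each of the 5 non-ground nodes and solve the resulting linear system.
Node n1: branches {R4, R7, R8} → V_1 = -0.01235
Node n2: branches {R1, R3, R5, R7, R9} → V_2 = -0.3867
Node n3: branches {R1, R10} → V_3 = -4.947
Node n4: branches {R2, R6, R10, Isrc} → V_4 = -5.259
Node n5: branches {R2, R6} → V_5 = -5.259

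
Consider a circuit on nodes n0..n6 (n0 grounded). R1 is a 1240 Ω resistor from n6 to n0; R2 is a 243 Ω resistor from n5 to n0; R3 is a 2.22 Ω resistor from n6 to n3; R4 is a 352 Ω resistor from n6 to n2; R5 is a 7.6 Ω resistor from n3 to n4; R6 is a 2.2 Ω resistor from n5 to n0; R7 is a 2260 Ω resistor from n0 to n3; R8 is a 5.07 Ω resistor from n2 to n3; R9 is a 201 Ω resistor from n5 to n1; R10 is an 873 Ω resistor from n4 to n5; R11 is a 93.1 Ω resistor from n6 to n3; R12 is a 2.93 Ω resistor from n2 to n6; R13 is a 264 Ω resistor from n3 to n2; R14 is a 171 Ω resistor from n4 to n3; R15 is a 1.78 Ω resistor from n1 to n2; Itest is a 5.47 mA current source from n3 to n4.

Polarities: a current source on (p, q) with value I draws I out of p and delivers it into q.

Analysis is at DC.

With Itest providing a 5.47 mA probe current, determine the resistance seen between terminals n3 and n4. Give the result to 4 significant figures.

R_eq = 7.226 Ω

MNA unknowns: 6 node voltages V₁..V_6
R1: Y=0.0008065 on G[6,0]
R2: Y=0.004115 on G[5,0]
R3: Y=0.4505 on G[6,3]
R4: Y=0.002841 on G[6,2]
R5: Y=0.1316 on G[3,4]
R6: Y=0.4545 on G[5,0]
R7: Y=0.0004425 on G[0,3]
R8: Y=0.1972 on G[2,3]
R9: Y=0.004975 on G[5,1]
R10: Y=0.001145 on G[4,5]
R11: Y=0.01074 on G[6,3]
R12: Y=0.3413 on G[2,6]
R13: Y=0.003788 on G[3,2]
R14: Y=0.005848 on G[4,3]
R15: Y=0.5618 on G[1,2]
Itest: z[3]−=0.00547, z[4]+=0.00547
solve → V1=-0.006090, V2=-0.006144, V3=-0.006226, V4=0.03330, V5=1.688e-05, V6=-0.006185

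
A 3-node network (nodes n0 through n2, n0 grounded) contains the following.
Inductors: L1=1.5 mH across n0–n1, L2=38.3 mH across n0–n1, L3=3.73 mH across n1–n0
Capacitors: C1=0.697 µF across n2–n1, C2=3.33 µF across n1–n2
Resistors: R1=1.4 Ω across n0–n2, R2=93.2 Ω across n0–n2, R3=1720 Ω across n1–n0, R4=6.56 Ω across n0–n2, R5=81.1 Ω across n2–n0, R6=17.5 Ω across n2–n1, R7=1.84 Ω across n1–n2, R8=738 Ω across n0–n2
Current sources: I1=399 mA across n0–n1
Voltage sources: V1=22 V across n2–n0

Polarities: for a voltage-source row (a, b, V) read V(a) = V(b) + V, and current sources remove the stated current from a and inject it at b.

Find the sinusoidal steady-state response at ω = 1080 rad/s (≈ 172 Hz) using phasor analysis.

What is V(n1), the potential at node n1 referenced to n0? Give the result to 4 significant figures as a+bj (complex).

MNA unknowns: 2 node voltages V₁..V_2 plus 1 source current (V1)
L1: Y=0.000-0.6173j on G[0,1]
C1: Y=0.000+0.0007528j on G[2,1]
R1: Y=0.7143+0.000j on G[0,2]
L2: Y=0.000-0.02418j on G[0,1]
I1: z[0]−=0.399, z[1]+=0.399
R2: Y=0.01073+0.000j on G[0,2]
C2: Y=0.000+0.003596j on G[1,2]
R3: Y=0.0005814+0.000j on G[1,0]
R4: Y=0.1524+0.000j on G[0,2]
L3: Y=0.000-0.2482j on G[1,0]
R5: Y=0.01233+0.000j on G[2,0]
R6: Y=0.05714+0.000j on G[2,1]
R7: Y=0.5435+0.000j on G[1,2]
R8: Y=0.001355+0.000j on G[0,2]
V1: row V2−V0=22, i_V1 at 2,0
solve → V1=7.072+10.57j, V2=22.00+0.000j
aux → i_V1=-28.62+6.286j

7.072+10.57j V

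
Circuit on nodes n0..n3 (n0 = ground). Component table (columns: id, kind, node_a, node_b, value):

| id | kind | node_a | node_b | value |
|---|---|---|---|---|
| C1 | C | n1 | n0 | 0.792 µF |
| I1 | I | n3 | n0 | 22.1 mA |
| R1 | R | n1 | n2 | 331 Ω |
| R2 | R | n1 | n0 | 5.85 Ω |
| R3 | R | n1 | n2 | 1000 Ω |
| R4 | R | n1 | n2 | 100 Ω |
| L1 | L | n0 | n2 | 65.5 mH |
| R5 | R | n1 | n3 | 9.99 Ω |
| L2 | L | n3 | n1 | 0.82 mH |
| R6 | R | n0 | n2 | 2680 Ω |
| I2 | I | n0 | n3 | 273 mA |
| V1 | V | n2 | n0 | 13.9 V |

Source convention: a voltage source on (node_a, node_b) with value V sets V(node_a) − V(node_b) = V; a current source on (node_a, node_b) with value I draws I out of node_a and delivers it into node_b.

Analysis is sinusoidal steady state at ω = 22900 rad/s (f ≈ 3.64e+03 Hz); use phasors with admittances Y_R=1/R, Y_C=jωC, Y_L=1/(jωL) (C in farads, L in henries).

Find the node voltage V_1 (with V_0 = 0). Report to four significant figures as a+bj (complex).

Element admittances at ω=22900 rad/s:
  Y(C1) = 0.000+0.01814j S between n1,n0
  I1: injects 0.0221 A into n0 (from n3)
  Y(R1) = 0.003021+0.000j S between n1,n2
  Y(R2) = 0.1709+0.000j S between n1,n0
  Y(R3) = 0.001000+0.000j S between n1,n2
  Y(R4) = 0.01000+0.000j S between n1,n2
  Y(L1) = 0.000-0.0006667j S between n0,n2
  Y(R5) = 0.1001+0.000j S between n1,n3
  Y(L2) = 0.000-0.05325j S between n3,n1
  Y(R6) = 0.0003731+0.000j S between n0,n2
  I2: injects 0.273 A into n3 (from n0)
  V1: constraint V(n2)−V(n0) = 13.9
Assemble and solve the 4×4 MNA system:
  V(n1)=2.387-0.2341j  V(n2)=13.90+0.000j  V(n3)=4.341+0.8052j
  i(V1)=-0.1666+0.005985j

2.387-0.2341j V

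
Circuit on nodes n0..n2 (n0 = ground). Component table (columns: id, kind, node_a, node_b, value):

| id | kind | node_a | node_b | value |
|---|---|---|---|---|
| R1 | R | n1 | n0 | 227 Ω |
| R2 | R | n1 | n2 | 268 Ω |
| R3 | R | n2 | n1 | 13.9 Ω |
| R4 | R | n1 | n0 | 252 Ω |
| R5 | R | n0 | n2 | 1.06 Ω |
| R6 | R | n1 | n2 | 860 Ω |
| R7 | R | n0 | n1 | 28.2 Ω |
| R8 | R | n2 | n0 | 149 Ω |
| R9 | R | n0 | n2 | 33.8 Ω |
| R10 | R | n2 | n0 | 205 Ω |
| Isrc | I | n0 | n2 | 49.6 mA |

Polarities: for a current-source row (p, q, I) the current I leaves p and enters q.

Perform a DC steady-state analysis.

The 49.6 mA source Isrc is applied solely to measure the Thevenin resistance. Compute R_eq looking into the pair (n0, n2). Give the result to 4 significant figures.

R_eq = 0.9877 Ω

Apply KCL at each of the 2 non-ground nodes and solve the resulting linear system.
Node n1: branches {R1, R2, R3, R4, R6, R7} → V_1 = 0.03119
Node n2: branches {R2, R3, R5, R6, R8, R9, R10, Isrc} → V_2 = 0.04899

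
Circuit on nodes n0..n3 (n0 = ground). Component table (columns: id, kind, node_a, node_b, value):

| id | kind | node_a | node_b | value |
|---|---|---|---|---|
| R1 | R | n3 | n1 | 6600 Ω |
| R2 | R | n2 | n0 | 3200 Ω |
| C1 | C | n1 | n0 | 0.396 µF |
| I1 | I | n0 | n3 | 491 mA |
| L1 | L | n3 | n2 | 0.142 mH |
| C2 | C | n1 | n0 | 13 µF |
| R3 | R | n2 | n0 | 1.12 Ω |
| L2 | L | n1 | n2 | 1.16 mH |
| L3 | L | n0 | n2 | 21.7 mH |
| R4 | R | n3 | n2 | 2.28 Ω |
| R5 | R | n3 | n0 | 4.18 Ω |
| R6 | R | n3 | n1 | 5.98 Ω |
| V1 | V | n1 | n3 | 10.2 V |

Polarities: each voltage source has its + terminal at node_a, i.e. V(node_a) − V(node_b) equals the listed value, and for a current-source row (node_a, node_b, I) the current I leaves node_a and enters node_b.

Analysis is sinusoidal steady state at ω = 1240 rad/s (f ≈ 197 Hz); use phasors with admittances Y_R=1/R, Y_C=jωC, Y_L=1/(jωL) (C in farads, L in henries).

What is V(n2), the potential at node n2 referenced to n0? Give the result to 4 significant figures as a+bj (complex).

Apply KCL at each of the 3 non-ground nodes and solve the resulting linear system.
Node n1: branches {R1, C1, C2, L2, R6, V1} → V_1 = 9.791+0.009466j
Node n2: branches {R2, L1, R3, L2, L3, R4} → V_2 = 0.6660-0.1569j
Node n3: branches {R1, I1, L1, R4, R5, R6, V1} → V_3 = -0.4091+0.009466j
Source currents: i(V1)=-1.823+6.181j

0.6660-0.1569j V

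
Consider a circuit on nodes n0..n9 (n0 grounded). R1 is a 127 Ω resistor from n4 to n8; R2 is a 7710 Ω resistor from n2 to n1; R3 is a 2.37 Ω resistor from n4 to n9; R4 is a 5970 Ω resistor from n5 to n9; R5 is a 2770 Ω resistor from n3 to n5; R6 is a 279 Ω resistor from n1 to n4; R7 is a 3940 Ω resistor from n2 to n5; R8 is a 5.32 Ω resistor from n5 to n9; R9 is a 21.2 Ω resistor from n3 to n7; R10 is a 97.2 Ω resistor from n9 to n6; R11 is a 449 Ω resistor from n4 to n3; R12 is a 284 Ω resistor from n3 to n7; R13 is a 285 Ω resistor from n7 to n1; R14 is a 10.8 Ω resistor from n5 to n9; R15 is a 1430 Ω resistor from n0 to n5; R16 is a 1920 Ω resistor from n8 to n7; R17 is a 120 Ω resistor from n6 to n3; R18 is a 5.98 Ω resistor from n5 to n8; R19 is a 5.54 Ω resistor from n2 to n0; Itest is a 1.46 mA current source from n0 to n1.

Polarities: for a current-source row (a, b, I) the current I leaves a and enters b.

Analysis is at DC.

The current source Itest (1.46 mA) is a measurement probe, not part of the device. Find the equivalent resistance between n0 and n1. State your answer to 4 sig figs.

MNA unknowns: 9 node voltages V₁..V_9
R1: Y=0.007874 on G[4,8]
R2: Y=0.0001297 on G[2,1]
R3: Y=0.4219 on G[4,9]
R4: Y=0.0001675 on G[5,9]
R5: Y=0.0003610 on G[3,5]
R6: Y=0.003584 on G[1,4]
R7: Y=0.0002538 on G[2,5]
R8: Y=0.1880 on G[5,9]
R9: Y=0.04717 on G[3,7]
R10: Y=0.01029 on G[9,6]
R11: Y=0.002227 on G[4,3]
R12: Y=0.003521 on G[3,7]
R13: Y=0.003509 on G[7,1]
R14: Y=0.09259 on G[5,9]
R15: Y=0.0006993 on G[0,5]
R16: Y=0.0005208 on G[8,7]
R17: Y=0.008333 on G[6,3]
R18: Y=0.1672 on G[5,8]
R19: Y=0.1805 on G[2,0]
Itest: z[0]−=0.00146, z[1]+=0.00146
solve → V1=1.542, V2=0.002962, V3=1.391, V4=1.329, V5=1.323, V6=1.356, V7=1.400, V8=1.324, V9=1.327

R_eq = 1056. Ω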